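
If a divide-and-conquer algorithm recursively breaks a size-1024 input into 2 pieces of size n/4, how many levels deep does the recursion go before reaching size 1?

For divide and conquer with division factor 4:

Problem sizes at each level:
Level 0: 1024
Level 1: 256
Level 2: 64
Level 3: 16
Level 4: 4
Level 5: 1

The root is level 0 and the size-1 base case is level 5 (the tree spans levels 0 through 5, i.e. 6 levels counting the root), so the depth is the number of divisions: log_4(1024) = 5

The recursion tree depth is log_4(1024) = 5. At each level, the problem size is divided by 4, so it takes 5 divisions to reduce to a base case of size 1. The algorithm makes 2 recursive calls at each level.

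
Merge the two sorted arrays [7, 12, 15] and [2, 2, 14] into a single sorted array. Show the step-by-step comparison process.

Merging process:

Compare 7 vs 2: take 2 from right. Merged: [2]
Compare 7 vs 2: take 2 from right. Merged: [2, 2]
Compare 7 vs 14: take 7 from left. Merged: [2, 2, 7]
Compare 12 vs 14: take 12 from left. Merged: [2, 2, 7, 12]
Compare 15 vs 14: take 14 from right. Merged: [2, 2, 7, 12, 14]
Append remaining from left: [15]. Merged: [2, 2, 7, 12, 14, 15]

Final merged array: [2, 2, 7, 12, 14, 15]
Total comparisons: 5

The merged array is [2, 2, 7, 12, 14, 15], requiring 5 comparisons. The merge step runs in O(n) time where n is the total number of elements.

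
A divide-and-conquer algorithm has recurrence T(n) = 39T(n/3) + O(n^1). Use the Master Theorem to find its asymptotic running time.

Master Theorem for T(n) = 39T(n/3) + O(n^1):

a = 39, b = 3, c = 1
log_b(a) = log_3(39) = 3.3347

Case 1: c = 1 < log_3(39) = 3.3347
T(n) = O(n^(log_3 39))

For T(n) = 39T(n/3) + O(n^1): log_3(39) = 3.3347. This is Case 1 of the Master Theorem (c < log_b(a), work dominated by leaves), giving O(n^(log_3 39)).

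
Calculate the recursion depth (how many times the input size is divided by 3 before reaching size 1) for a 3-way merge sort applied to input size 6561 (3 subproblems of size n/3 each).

For divide and conquer with division factor 3:

Problem sizes at each level:
Level 0: 6561
Level 1: 2187
Level 2: 729
Level 3: 243
Level 4: 81
Level 5: 27
Level 6: 9
Level 7: 3
Level 8: 1

The root is level 0 and the size-1 base case is level 8 (the tree spans levels 0 through 8, i.e. 9 levels counting the root), so the depth is the number of divisions: log_3(6561) = 8

The recursion tree depth is log_3(6561) = 8. At each level, the problem size is divided by 3, so it takes 8 divisions to reduce to a base case of size 1. The algorithm makes 3 recursive calls at each level.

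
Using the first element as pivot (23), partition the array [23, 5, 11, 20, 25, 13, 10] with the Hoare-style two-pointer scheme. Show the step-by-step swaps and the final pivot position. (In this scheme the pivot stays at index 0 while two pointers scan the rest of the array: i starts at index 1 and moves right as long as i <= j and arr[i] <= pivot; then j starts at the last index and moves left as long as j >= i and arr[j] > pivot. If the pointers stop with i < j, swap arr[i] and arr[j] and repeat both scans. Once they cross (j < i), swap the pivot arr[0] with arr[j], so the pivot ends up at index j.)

Hoare-style two-pointer partition with pivot = 23:

Initial array: [23, 5, 11, 20, 25, 13, 10]

Pointers start at i = 1, j = 6.
i stops at index 4 (arr[4]=25 > 23), j stops at index 6 (arr[6]=10 <= 23): swap arr[4] and arr[6], array becomes [23, 5, 11, 20, 10, 13, 25]
i ends at 6, j ends at 5: the pointers have crossed (j < i), so scanning stops.

Swap pivot arr[0] with arr[5] to place pivot at position 5: [13, 5, 11, 20, 10, 23, 25]
Pivot position: 5

After partitioning with pivot 23, the array becomes [13, 5, 11, 20, 10, 23, 25]. The pivot is placed at index 5. All elements to the left of the pivot are <= 23, and all elements to the right are > 23.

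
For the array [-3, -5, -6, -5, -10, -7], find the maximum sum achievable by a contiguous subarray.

Using Kadane's algorithm on [-3, -5, -6, -5, -10, -7]:

Scanning through the array:
Position 1 (value -5): max_ending_here = -5, max_so_far = -3
Position 2 (value -6): max_ending_here = -6, max_so_far = -3
Position 3 (value -5): max_ending_here = -5, max_so_far = -3
Position 4 (value -10): max_ending_here = -10, max_so_far = -3
Position 5 (value -7): max_ending_here = -7, max_so_far = -3

Maximum subarray: [-3]
Maximum sum: -3

The maximum subarray is [-3] with sum -3. This subarray runs from index 0 to index 0.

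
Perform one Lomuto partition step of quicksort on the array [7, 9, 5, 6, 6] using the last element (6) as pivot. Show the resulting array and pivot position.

Lomuto partition with pivot = 6:

Initial array: [7, 9, 5, 6, 6]

arr[0]=7 > 6: no swap
arr[1]=9 > 6: no swap
arr[2]=5 <= 6: swap with position 0, array becomes [5, 9, 7, 6, 6]
arr[3]=6 <= 6: swap with position 1, array becomes [5, 6, 7, 9, 6]

Place pivot at position 2: [5, 6, 6, 9, 7]
Pivot position: 2

After partitioning with pivot 6, the array becomes [5, 6, 6, 9, 7]. The pivot is placed at index 2. All elements to the left of the pivot are <= 6, and all elements to the right are > 6.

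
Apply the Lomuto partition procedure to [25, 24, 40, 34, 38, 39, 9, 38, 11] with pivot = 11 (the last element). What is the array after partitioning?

Lomuto partition with pivot = 11:

Initial array: [25, 24, 40, 34, 38, 39, 9, 38, 11]

arr[0]=25 > 11: no swap
arr[1]=24 > 11: no swap
arr[2]=40 > 11: no swap
arr[3]=34 > 11: no swap
arr[4]=38 > 11: no swap
arr[5]=39 > 11: no swap
arr[6]=9 <= 11: swap with position 0, array becomes [9, 24, 40, 34, 38, 39, 25, 38, 11]
arr[7]=38 > 11: no swap

Place pivot at position 1: [9, 11, 40, 34, 38, 39, 25, 38, 24]
Pivot position: 1

After partitioning with pivot 11, the array becomes [9, 11, 40, 34, 38, 39, 25, 38, 24]. The pivot is placed at index 1. All elements to the left of the pivot are <= 11, and all elements to the right are > 11.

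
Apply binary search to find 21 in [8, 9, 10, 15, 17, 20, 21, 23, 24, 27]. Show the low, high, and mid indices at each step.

Binary search for 21 in [8, 9, 10, 15, 17, 20, 21, 23, 24, 27]:

lo=0, hi=9, mid=4, arr[mid]=17 -> 17 < 21, search right half
lo=5, hi=9, mid=7, arr[mid]=23 -> 23 > 21, search left half
lo=5, hi=6, mid=5, arr[mid]=20 -> 20 < 21, search right half
lo=6, hi=6, mid=6, arr[mid]=21 -> Found target at index 6!

Binary search finds 21 at index 6 after 4 comparisons. The search repeatedly halves the search space by comparing with the middle element.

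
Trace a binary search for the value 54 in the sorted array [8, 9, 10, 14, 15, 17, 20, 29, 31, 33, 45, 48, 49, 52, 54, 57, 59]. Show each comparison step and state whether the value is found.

Binary search for 54 in [8, 9, 10, 14, 15, 17, 20, 29, 31, 33, 45, 48, 49, 52, 54, 57, 59]:

lo=0, hi=16, mid=8, arr[mid]=31 -> 31 < 54, search right half
lo=9, hi=16, mid=12, arr[mid]=49 -> 49 < 54, search right half
lo=13, hi=16, mid=14, arr[mid]=54 -> Found target at index 14!

Binary search finds 54 at index 14 after 3 comparisons. The search repeatedly halves the search space by comparing with the middle element.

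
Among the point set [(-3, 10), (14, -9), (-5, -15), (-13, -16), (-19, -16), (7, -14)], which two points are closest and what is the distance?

Computing all pairwise distances among 6 points:

d((-3, 10), (14, -9)) = 25.4951
d((-3, 10), (-5, -15)) = 25.0799
d((-3, 10), (-13, -16)) = 27.8568
d((-3, 10), (-19, -16)) = 30.5287
d((-3, 10), (7, -14)) = 26.0
d((14, -9), (-5, -15)) = 19.9249
d((14, -9), (-13, -16)) = 27.8927
d((14, -9), (-19, -16)) = 33.7343
d((14, -9), (7, -14)) = 8.6023
d((-5, -15), (-13, -16)) = 8.0623
d((-5, -15), (-19, -16)) = 14.0357
d((-5, -15), (7, -14)) = 12.0416
d((-13, -16), (-19, -16)) = 6.0 <-- minimum
d((-13, -16), (7, -14)) = 20.0998
d((-19, -16), (7, -14)) = 26.0768

Closest pair: (-13, -16) and (-19, -16) with distance 6.0

The closest pair is (-13, -16) and (-19, -16) with Euclidean distance 6.0. For 6 points, brute-force pairwise comparison is shown above. For large n, the divide-and-conquer algorithm (sort by x, recurse on halves, check the dividing strip) achieves O(n log n).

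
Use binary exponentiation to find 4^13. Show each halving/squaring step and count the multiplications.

Computing 4^13 by squaring (build up from 4^1; each line after the first costs one multiplication):

4^1 = 4
4^2 = (4^1)^2 = 4^2 = 16
4^3 = 4 * 4^2 = 4 * 16 = 64
4^6 = (4^3)^2 = 64^2 = 4096
4^12 = (4^6)^2 = 4096^2 = 16777216
4^13 = 4 * 4^12 = 4 * 16777216 = 67108864

Result: 67108864
Multiplications needed: 5 (5 lines after 4^1)

4^13 = 67108864. Using exponentiation by squaring, this requires 5 multiplications. The key idea: if the exponent is even, square the half-power; if odd, multiply by the base once.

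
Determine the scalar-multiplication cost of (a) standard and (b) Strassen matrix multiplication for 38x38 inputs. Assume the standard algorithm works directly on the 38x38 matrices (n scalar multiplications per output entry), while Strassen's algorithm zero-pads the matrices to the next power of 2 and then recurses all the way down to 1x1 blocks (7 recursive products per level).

Matrix multiplication for 38x38 matrices:

Strassen's algorithm requires power-of-2 dimensions. Pad 38x38 to 64x64 (next power of 2).

Standard algorithm: 38^3 = 54872 multiplications
Strassen's algorithm: 7^(log2(64)) = 7^6 = 117649 multiplications
Difference: 54872 - 117649 = -62777 (Strassen uses MORE here due to padding overhead — for small or just-over-power-of-2 n, padding can outweigh the per-level savings)

Standard: 54872 multiplications (38^3). Strassen: 117649 multiplications (7^6, after padding to 64x64). Strassen reduces 8 recursive multiplications to 7 at each level.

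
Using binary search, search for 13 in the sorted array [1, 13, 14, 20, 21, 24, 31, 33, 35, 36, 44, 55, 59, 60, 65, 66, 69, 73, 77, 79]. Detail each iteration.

Binary search for 13 in [1, 13, 14, 20, 21, 24, 31, 33, 35, 36, 44, 55, 59, 60, 65, 66, 69, 73, 77, 79]:

lo=0, hi=19, mid=9, arr[mid]=36 -> 36 > 13, search left half
lo=0, hi=8, mid=4, arr[mid]=21 -> 21 > 13, search left half
lo=0, hi=3, mid=1, arr[mid]=13 -> Found target at index 1!

Binary search finds 13 at index 1 after 3 comparisons. The search repeatedly halves the search space by comparing with the middle element.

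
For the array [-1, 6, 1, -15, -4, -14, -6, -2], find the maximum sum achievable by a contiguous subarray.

Using Kadane's algorithm on [-1, 6, 1, -15, -4, -14, -6, -2]:

Scanning through the array:
Position 1 (value 6): max_ending_here = 6, max_so_far = 6
Position 2 (value 1): max_ending_here = 7, max_so_far = 7
Position 3 (value -15): max_ending_here = -8, max_so_far = 7
Position 4 (value -4): max_ending_here = -4, max_so_far = 7
Position 5 (value -14): max_ending_here = -14, max_so_far = 7
Position 6 (value -6): max_ending_here = -6, max_so_far = 7
Position 7 (value -2): max_ending_here = -2, max_so_far = 7

Maximum subarray: [6, 1]
Maximum sum: 7

The maximum subarray is [6, 1] with sum 7. This subarray runs from index 1 to index 2.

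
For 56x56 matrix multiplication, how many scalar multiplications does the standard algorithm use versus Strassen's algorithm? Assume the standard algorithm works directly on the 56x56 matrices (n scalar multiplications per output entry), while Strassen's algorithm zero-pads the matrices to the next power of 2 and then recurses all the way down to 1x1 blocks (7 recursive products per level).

Matrix multiplication for 56x56 matrices:

Strassen's algorithm requires power-of-2 dimensions. Pad 56x56 to 64x64 (next power of 2).

Standard algorithm: 56^3 = 175616 multiplications
Strassen's algorithm: 7^(log2(64)) = 7^6 = 117649 multiplications
Savings: 175616 - 117649 = 57967 multiplications

Standard: 175616 multiplications (56^3). Strassen: 117649 multiplications (7^6, after padding to 64x64). Strassen reduces 8 recursive multiplications to 7 at each level.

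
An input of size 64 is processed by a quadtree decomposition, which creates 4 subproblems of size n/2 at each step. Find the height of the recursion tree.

For divide and conquer with division factor 2:

Problem sizes at each level:
Level 0: 64
Level 1: 32
Level 2: 16
Level 3: 8
Level 4: 4
Level 5: 2
Level 6: 1

The root is level 0 and the size-1 base case is level 6 (the tree spans levels 0 through 6, i.e. 7 levels counting the root), so the depth is the number of divisions: log_2(64) = 6

The recursion tree depth is log_2(64) = 6. At each level, the problem size is divided by 2, so it takes 6 divisions to reduce to a base case of size 1. The algorithm makes 4 recursive calls at each level.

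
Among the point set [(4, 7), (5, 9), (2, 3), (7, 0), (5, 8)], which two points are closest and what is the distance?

Computing all pairwise distances among 5 points:

d((4, 7), (5, 9)) = 2.2361
d((4, 7), (2, 3)) = 4.4721
d((4, 7), (7, 0)) = 7.6158
d((4, 7), (5, 8)) = 1.4142
d((5, 9), (2, 3)) = 6.7082
d((5, 9), (7, 0)) = 9.2195
d((5, 9), (5, 8)) = 1.0 <-- minimum
d((2, 3), (7, 0)) = 5.831
d((2, 3), (5, 8)) = 5.831
d((7, 0), (5, 8)) = 8.2462

Closest pair: (5, 9) and (5, 8) with distance 1.0

The closest pair is (5, 9) and (5, 8) with Euclidean distance 1.0. For 5 points, brute-force pairwise comparison is shown above. For large n, the divide-and-conquer algorithm (sort by x, recurse on halves, check the dividing strip) achieves O(n log n).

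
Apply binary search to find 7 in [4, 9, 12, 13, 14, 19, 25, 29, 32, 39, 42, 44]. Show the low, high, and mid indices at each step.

Binary search for 7 in [4, 9, 12, 13, 14, 19, 25, 29, 32, 39, 42, 44]:

lo=0, hi=11, mid=5, arr[mid]=19 -> 19 > 7, search left half
lo=0, hi=4, mid=2, arr[mid]=12 -> 12 > 7, search left half
lo=0, hi=1, mid=0, arr[mid]=4 -> 4 < 7, search right half
lo=1, hi=1, mid=1, arr[mid]=9 -> 9 > 7, search left half
lo=1 > hi=0, target 7 not found

Binary search determines that 7 is not in the array after 4 comparisons. The search space was exhausted without finding the target.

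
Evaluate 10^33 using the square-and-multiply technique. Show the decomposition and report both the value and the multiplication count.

Computing 10^33 by squaring (build up from 10^1; each line after the first costs one multiplication):

10^1 = 10
10^2 = (10^1)^2 = 10^2 = 100
10^4 = (10^2)^2 = 100^2 = 10000
10^8 = (10^4)^2 = 10000^2 = 100000000
10^16 = (10^8)^2 = 100000000^2 = 10000000000000000
10^32 = (10^16)^2 = 10000000000000000^2 = 100000000000000000000000000000000
10^33 = 10 * 10^32 = 10 * 100000000000000000000000000000000 = 1000000000000000000000000000000000

Result: 1000000000000000000000000000000000
Multiplications needed: 6 (6 lines after 10^1)

10^33 = 1000000000000000000000000000000000. Using exponentiation by squaring, this requires 6 multiplications. The key idea: if the exponent is even, square the half-power; if odd, multiply by the base once.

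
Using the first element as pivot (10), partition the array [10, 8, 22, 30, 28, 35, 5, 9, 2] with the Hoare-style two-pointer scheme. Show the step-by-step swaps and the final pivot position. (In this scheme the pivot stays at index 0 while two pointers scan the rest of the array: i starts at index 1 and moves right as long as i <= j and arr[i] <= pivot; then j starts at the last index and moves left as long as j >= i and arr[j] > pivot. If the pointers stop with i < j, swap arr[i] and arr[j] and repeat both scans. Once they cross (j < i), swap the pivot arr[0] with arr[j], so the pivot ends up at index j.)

Hoare-style two-pointer partition with pivot = 10:

Initial array: [10, 8, 22, 30, 28, 35, 5, 9, 2]

Pointers start at i = 1, j = 8.
i stops at index 2 (arr[2]=22 > 10), j stops at index 8 (arr[8]=2 <= 10): swap arr[2] and arr[8], array becomes [10, 8, 2, 30, 28, 35, 5, 9, 22]
i stops at index 3 (arr[3]=30 > 10), j stops at index 7 (arr[7]=9 <= 10): swap arr[3] and arr[7], array becomes [10, 8, 2, 9, 28, 35, 5, 30, 22]
i stops at index 4 (arr[4]=28 > 10), j stops at index 6 (arr[6]=5 <= 10): swap arr[4] and arr[6], array becomes [10, 8, 2, 9, 5, 35, 28, 30, 22]
i ends at 5, j ends at 4: the pointers have crossed (j < i), so scanning stops.

Swap pivot arr[0] with arr[4] to place pivot at position 4: [5, 8, 2, 9, 10, 35, 28, 30, 22]
Pivot position: 4

After partitioning with pivot 10, the array becomes [5, 8, 2, 9, 10, 35, 28, 30, 22]. The pivot is placed at index 4. All elements to the left of the pivot are <= 10, and all elements to the right are > 10.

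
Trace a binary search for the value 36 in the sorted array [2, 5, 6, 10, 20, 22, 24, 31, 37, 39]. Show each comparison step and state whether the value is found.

Binary search for 36 in [2, 5, 6, 10, 20, 22, 24, 31, 37, 39]:

lo=0, hi=9, mid=4, arr[mid]=20 -> 20 < 36, search right half
lo=5, hi=9, mid=7, arr[mid]=31 -> 31 < 36, search right half
lo=8, hi=9, mid=8, arr[mid]=37 -> 37 > 36, search left half
lo=8 > hi=7, target 36 not found

Binary search determines that 36 is not in the array after 3 comparisons. The search space was exhausted without finding the target.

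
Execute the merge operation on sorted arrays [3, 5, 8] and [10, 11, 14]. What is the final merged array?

Merging process:

Compare 3 vs 10: take 3 from left. Merged: [3]
Compare 5 vs 10: take 5 from left. Merged: [3, 5]
Compare 8 vs 10: take 8 from left. Merged: [3, 5, 8]
Append remaining from right: [10, 11, 14]. Merged: [3, 5, 8, 10, 11, 14]

Final merged array: [3, 5, 8, 10, 11, 14]
Total comparisons: 3

The merged array is [3, 5, 8, 10, 11, 14], requiring 3 comparisons. The merge step runs in O(n) time where n is the total number of elements.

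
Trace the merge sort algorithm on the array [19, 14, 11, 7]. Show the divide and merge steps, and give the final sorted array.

Merge sort trace:

Split: [19, 14, 11, 7] -> [19, 14] and [11, 7]
  Split: [19, 14] -> [19] and [14]
  Merge: [19] + [14] -> [14, 19]
  Split: [11, 7] -> [11] and [7]
  Merge: [11] + [7] -> [7, 11]
Merge: [14, 19] + [7, 11] -> [7, 11, 14, 19]

Final sorted array: [7, 11, 14, 19]

The merge sort proceeds by recursively splitting the array and merging sorted halves.
After all merges, the sorted array is [7, 11, 14, 19].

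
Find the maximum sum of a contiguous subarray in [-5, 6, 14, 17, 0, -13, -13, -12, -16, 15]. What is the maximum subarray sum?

Using Kadane's algorithm on [-5, 6, 14, 17, 0, -13, -13, -12, -16, 15]:

Scanning through the array:
Position 1 (value 6): max_ending_here = 6, max_so_far = 6
Position 2 (value 14): max_ending_here = 20, max_so_far = 20
Position 3 (value 17): max_ending_here = 37, max_so_far = 37
Position 4 (value 0): max_ending_here = 37, max_so_far = 37
Position 5 (value -13): max_ending_here = 24, max_so_far = 37
Position 6 (value -13): max_ending_here = 11, max_so_far = 37
Position 7 (value -12): max_ending_here = -1, max_so_far = 37
Position 8 (value -16): max_ending_here = -16, max_so_far = 37
Position 9 (value 15): max_ending_here = 15, max_so_far = 37

Maximum subarray: [6, 14, 17]
Maximum sum: 37

The maximum subarray is [6, 14, 17] with sum 37. This subarray runs from index 1 to index 3.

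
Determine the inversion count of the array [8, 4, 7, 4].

Finding inversions in [8, 4, 7, 4]:

(0, 1): arr[0]=8 > arr[1]=4
(0, 2): arr[0]=8 > arr[2]=7
(0, 3): arr[0]=8 > arr[3]=4
(2, 3): arr[2]=7 > arr[3]=4

Total inversions: 4

The array has 4 inversion(s): (0,1), (0,2), (0,3), (2,3). Each pair (i,j) satisfies i < j and arr[i] > arr[j].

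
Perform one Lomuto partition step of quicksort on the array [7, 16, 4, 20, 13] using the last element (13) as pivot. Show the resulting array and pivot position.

Lomuto partition with pivot = 13:

Initial array: [7, 16, 4, 20, 13]

arr[0]=7 <= 13: swap with position 0, array becomes [7, 16, 4, 20, 13]
arr[1]=16 > 13: no swap
arr[2]=4 <= 13: swap with position 1, array becomes [7, 4, 16, 20, 13]
arr[3]=20 > 13: no swap

Place pivot at position 2: [7, 4, 13, 20, 16]
Pivot position: 2

After partitioning with pivot 13, the array becomes [7, 4, 13, 20, 16]. The pivot is placed at index 2. All elements to the left of the pivot are <= 13, and all elements to the right are > 13.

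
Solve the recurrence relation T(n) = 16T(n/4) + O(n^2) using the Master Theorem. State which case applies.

Master Theorem for T(n) = 16T(n/4) + O(n^2):

a = 16, b = 4, c = 2
log_b(a) = log_4(16) = 2.0000

Case 2: c = 2 = log_4(16) = 2.0000
T(n) = O(n^2 log n) = O(n^2 log n)

For T(n) = 16T(n/4) + O(n^2): log_4(16) = 2.0000. This is Case 2 of the Master Theorem (c = log_b(a), equal work at all levels), giving O(n^2 log n).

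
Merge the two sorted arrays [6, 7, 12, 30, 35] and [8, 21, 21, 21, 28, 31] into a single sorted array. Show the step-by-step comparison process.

Merging process:

Compare 6 vs 8: take 6 from left. Merged: [6]
Compare 7 vs 8: take 7 from left. Merged: [6, 7]
Compare 12 vs 8: take 8 from right. Merged: [6, 7, 8]
Compare 12 vs 21: take 12 from left. Merged: [6, 7, 8, 12]
Compare 30 vs 21: take 21 from right. Merged: [6, 7, 8, 12, 21]
Compare 30 vs 21: take 21 from right. Merged: [6, 7, 8, 12, 21, 21]
Compare 30 vs 21: take 21 from right. Merged: [6, 7, 8, 12, 21, 21, 21]
Compare 30 vs 28: take 28 from right. Merged: [6, 7, 8, 12, 21, 21, 21, 28]
Compare 30 vs 31: take 30 from left. Merged: [6, 7, 8, 12, 21, 21, 21, 28, 30]
Compare 35 vs 31: take 31 from right. Merged: [6, 7, 8, 12, 21, 21, 21, 28, 30, 31]
Append remaining from left: [35]. Merged: [6, 7, 8, 12, 21, 21, 21, 28, 30, 31, 35]

Final merged array: [6, 7, 8, 12, 21, 21, 21, 28, 30, 31, 35]
Total comparisons: 10

The merged array is [6, 7, 8, 12, 21, 21, 21, 28, 30, 31, 35], requiring 10 comparisons. The merge step runs in O(n) time where n is the total number of elements.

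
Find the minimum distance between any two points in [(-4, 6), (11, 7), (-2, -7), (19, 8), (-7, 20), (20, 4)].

Computing all pairwise distances among 6 points:

d((-4, 6), (11, 7)) = 15.0333
d((-4, 6), (-2, -7)) = 13.1529
d((-4, 6), (19, 8)) = 23.0868
d((-4, 6), (-7, 20)) = 14.3178
d((-4, 6), (20, 4)) = 24.0832
d((11, 7), (-2, -7)) = 19.105
d((11, 7), (19, 8)) = 8.0623
d((11, 7), (-7, 20)) = 22.2036
d((11, 7), (20, 4)) = 9.4868
d((-2, -7), (19, 8)) = 25.807
d((-2, -7), (-7, 20)) = 27.4591
d((-2, -7), (20, 4)) = 24.5967
d((19, 8), (-7, 20)) = 28.6356
d((19, 8), (20, 4)) = 4.1231 <-- minimum
d((-7, 20), (20, 4)) = 31.3847

Closest pair: (19, 8) and (20, 4) with distance 4.1231

The closest pair is (19, 8) and (20, 4) with Euclidean distance 4.1231. For 6 points, brute-force pairwise comparison is shown above. For large n, the divide-and-conquer algorithm (sort by x, recurse on halves, check the dividing strip) achieves O(n log n).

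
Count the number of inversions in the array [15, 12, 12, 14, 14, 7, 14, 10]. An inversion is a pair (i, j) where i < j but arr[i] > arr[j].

Finding inversions in [15, 12, 12, 14, 14, 7, 14, 10]:

(0, 1): arr[0]=15 > arr[1]=12
(0, 2): arr[0]=15 > arr[2]=12
(0, 3): arr[0]=15 > arr[3]=14
(0, 4): arr[0]=15 > arr[4]=14
(0, 5): arr[0]=15 > arr[5]=7
(0, 6): arr[0]=15 > arr[6]=14
(0, 7): arr[0]=15 > arr[7]=10
(1, 5): arr[1]=12 > arr[5]=7
(1, 7): arr[1]=12 > arr[7]=10
(2, 5): arr[2]=12 > arr[5]=7
(2, 7): arr[2]=12 > arr[7]=10
(3, 5): arr[3]=14 > arr[5]=7
(3, 7): arr[3]=14 > arr[7]=10
(4, 5): arr[4]=14 > arr[5]=7
(4, 7): arr[4]=14 > arr[7]=10
(6, 7): arr[6]=14 > arr[7]=10

Total inversions: 16

The array has 16 inversion(s): (0,1), (0,2), (0,3), (0,4), (0,5), (0,6), (0,7), (1,5), (1,7), (2,5), (2,7), (3,5), (3,7), (4,5), (4,7), (6,7). Each pair (i,j) satisfies i < j and arr[i] > arr[j].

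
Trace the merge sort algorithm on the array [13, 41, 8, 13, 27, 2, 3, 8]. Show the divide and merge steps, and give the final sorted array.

Merge sort trace:

Split: [13, 41, 8, 13, 27, 2, 3, 8] -> [13, 41, 8, 13] and [27, 2, 3, 8]
  Split: [13, 41, 8, 13] -> [13, 41] and [8, 13]
    Split: [13, 41] -> [13] and [41]
    Merge: [13] + [41] -> [13, 41]
    Split: [8, 13] -> [8] and [13]
    Merge: [8] + [13] -> [8, 13]
  Merge: [13, 41] + [8, 13] -> [8, 13, 13, 41]
  Split: [27, 2, 3, 8] -> [27, 2] and [3, 8]
    Split: [27, 2] -> [27] and [2]
    Merge: [27] + [2] -> [2, 27]
    Split: [3, 8] -> [3] and [8]
    Merge: [3] + [8] -> [3, 8]
  Merge: [2, 27] + [3, 8] -> [2, 3, 8, 27]
Merge: [8, 13, 13, 41] + [2, 3, 8, 27] -> [2, 3, 8, 8, 13, 13, 27, 41]

Final sorted array: [2, 3, 8, 8, 13, 13, 27, 41]

The merge sort proceeds by recursively splitting the array and merging sorted halves.
After all merges, the sorted array is [2, 3, 8, 8, 13, 13, 27, 41].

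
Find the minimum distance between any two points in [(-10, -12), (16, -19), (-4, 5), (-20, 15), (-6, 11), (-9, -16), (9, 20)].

Computing all pairwise distances among 7 points:

d((-10, -12), (16, -19)) = 26.9258
d((-10, -12), (-4, 5)) = 18.0278
d((-10, -12), (-20, 15)) = 28.7924
d((-10, -12), (-6, 11)) = 23.3452
d((-10, -12), (-9, -16)) = 4.1231 <-- minimum
d((-10, -12), (9, 20)) = 37.2156
d((16, -19), (-4, 5)) = 31.241
d((16, -19), (-20, 15)) = 49.5177
d((16, -19), (-6, 11)) = 37.2022
d((16, -19), (-9, -16)) = 25.1794
d((16, -19), (9, 20)) = 39.6232
d((-4, 5), (-20, 15)) = 18.868
d((-4, 5), (-6, 11)) = 6.3246
d((-4, 5), (-9, -16)) = 21.587
d((-4, 5), (9, 20)) = 19.8494
d((-20, 15), (-6, 11)) = 14.5602
d((-20, 15), (-9, -16)) = 32.8938
d((-20, 15), (9, 20)) = 29.4279
d((-6, 11), (-9, -16)) = 27.1662
d((-6, 11), (9, 20)) = 17.4929
d((-9, -16), (9, 20)) = 40.2492

Closest pair: (-10, -12) and (-9, -16) with distance 4.1231

The closest pair is (-10, -12) and (-9, -16) with Euclidean distance 4.1231. For 7 points, brute-force pairwise comparison is shown above. For large n, the divide-and-conquer algorithm (sort by x, recurse on halves, check the dividing strip) achieves O(n log n).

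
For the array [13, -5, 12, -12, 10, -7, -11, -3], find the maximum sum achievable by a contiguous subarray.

Using Kadane's algorithm on [13, -5, 12, -12, 10, -7, -11, -3]:

Scanning through the array:
Position 1 (value -5): max_ending_here = 8, max_so_far = 13
Position 2 (value 12): max_ending_here = 20, max_so_far = 20
Position 3 (value -12): max_ending_here = 8, max_so_far = 20
Position 4 (value 10): max_ending_here = 18, max_so_far = 20
Position 5 (value -7): max_ending_here = 11, max_so_far = 20
Position 6 (value -11): max_ending_here = 0, max_so_far = 20
Position 7 (value -3): max_ending_here = -3, max_so_far = 20

Maximum subarray: [13, -5, 12]
Maximum sum: 20

The maximum subarray is [13, -5, 12] with sum 20. This subarray runs from index 0 to index 2.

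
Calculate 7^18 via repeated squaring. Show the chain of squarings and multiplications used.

Computing 7^18 by squaring (build up from 7^1; each line after the first costs one multiplication):

7^1 = 7
7^2 = (7^1)^2 = 7^2 = 49
7^4 = (7^2)^2 = 49^2 = 2401
7^8 = (7^4)^2 = 2401^2 = 5764801
7^9 = 7 * 7^8 = 7 * 5764801 = 40353607
7^18 = (7^9)^2 = 40353607^2 = 1628413597910449

Result: 1628413597910449
Multiplications needed: 5 (5 lines after 7^1)

7^18 = 1628413597910449. Using exponentiation by squaring, this requires 5 multiplications. The key idea: if the exponent is even, square the half-power; if odd, multiply by the base once.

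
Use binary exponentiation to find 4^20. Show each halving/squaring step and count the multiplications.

Computing 4^20 by squaring (build up from 4^1; each line after the first costs one multiplication):

4^1 = 4
4^2 = (4^1)^2 = 4^2 = 16
4^4 = (4^2)^2 = 16^2 = 256
4^5 = 4 * 4^4 = 4 * 256 = 1024
4^10 = (4^5)^2 = 1024^2 = 1048576
4^20 = (4^10)^2 = 1048576^2 = 1099511627776

Result: 1099511627776
Multiplications needed: 5 (5 lines after 4^1)

4^20 = 1099511627776. Using exponentiation by squaring, this requires 5 multiplications. The key idea: if the exponent is even, square the half-power; if odd, multiply by the base once.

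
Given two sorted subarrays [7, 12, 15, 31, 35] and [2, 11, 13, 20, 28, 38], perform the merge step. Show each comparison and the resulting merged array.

Merging process:

Compare 7 vs 2: take 2 from right. Merged: [2]
Compare 7 vs 11: take 7 from left. Merged: [2, 7]
Compare 12 vs 11: take 11 from right. Merged: [2, 7, 11]
Compare 12 vs 13: take 12 from left. Merged: [2, 7, 11, 12]
Compare 15 vs 13: take 13 from right. Merged: [2, 7, 11, 12, 13]
Compare 15 vs 20: take 15 from left. Merged: [2, 7, 11, 12, 13, 15]
Compare 31 vs 20: take 20 from right. Merged: [2, 7, 11, 12, 13, 15, 20]
Compare 31 vs 28: take 28 from right. Merged: [2, 7, 11, 12, 13, 15, 20, 28]
Compare 31 vs 38: take 31 from left. Merged: [2, 7, 11, 12, 13, 15, 20, 28, 31]
Compare 35 vs 38: take 35 from left. Merged: [2, 7, 11, 12, 13, 15, 20, 28, 31, 35]
Append remaining from right: [38]. Merged: [2, 7, 11, 12, 13, 15, 20, 28, 31, 35, 38]

Final merged array: [2, 7, 11, 12, 13, 15, 20, 28, 31, 35, 38]
Total comparisons: 10

The merged array is [2, 7, 11, 12, 13, 15, 20, 28, 31, 35, 38], requiring 10 comparisons. The merge step runs in O(n) time where n is the total number of elements.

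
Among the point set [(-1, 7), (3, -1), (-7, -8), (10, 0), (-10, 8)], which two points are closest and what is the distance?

Computing all pairwise distances among 5 points:

d((-1, 7), (3, -1)) = 8.9443
d((-1, 7), (-7, -8)) = 16.1555
d((-1, 7), (10, 0)) = 13.0384
d((-1, 7), (-10, 8)) = 9.0554
d((3, -1), (-7, -8)) = 12.2066
d((3, -1), (10, 0)) = 7.0711 <-- minimum
d((3, -1), (-10, 8)) = 15.8114
d((-7, -8), (10, 0)) = 18.7883
d((-7, -8), (-10, 8)) = 16.2788
d((10, 0), (-10, 8)) = 21.5407

Closest pair: (3, -1) and (10, 0) with distance 7.0711

The closest pair is (3, -1) and (10, 0) with Euclidean distance 7.0711. For 5 points, brute-force pairwise comparison is shown above. For large n, the divide-and-conquer algorithm (sort by x, recurse on halves, check the dividing strip) achieves O(n log n).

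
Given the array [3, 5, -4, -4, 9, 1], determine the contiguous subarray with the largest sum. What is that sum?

Using Kadane's algorithm on [3, 5, -4, -4, 9, 1]:

Scanning through the array:
Position 1 (value 5): max_ending_here = 8, max_so_far = 8
Position 2 (value -4): max_ending_here = 4, max_so_far = 8
Position 3 (value -4): max_ending_here = 0, max_so_far = 8
Position 4 (value 9): max_ending_here = 9, max_so_far = 9
Position 5 (value 1): max_ending_here = 10, max_so_far = 10

Maximum subarray: [3, 5, -4, -4, 9, 1]
Maximum sum: 10

The maximum subarray is [3, 5, -4, -4, 9, 1] with sum 10. This subarray runs from index 0 to index 5.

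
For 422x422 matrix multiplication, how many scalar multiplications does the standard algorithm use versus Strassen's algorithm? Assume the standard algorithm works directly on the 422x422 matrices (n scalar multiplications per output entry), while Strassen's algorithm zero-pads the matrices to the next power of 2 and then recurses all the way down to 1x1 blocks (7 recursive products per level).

Matrix multiplication for 422x422 matrices:

Strassen's algorithm requires power-of-2 dimensions. Pad 422x422 to 512x512 (next power of 2).

Standard algorithm: 422^3 = 75151448 multiplications
Strassen's algorithm: 7^(log2(512)) = 7^9 = 40353607 multiplications
Savings: 75151448 - 40353607 = 34797841 multiplications

Standard: 75151448 multiplications (422^3). Strassen: 40353607 multiplications (7^9, after padding to 512x512). Strassen reduces 8 recursive multiplications to 7 at each level.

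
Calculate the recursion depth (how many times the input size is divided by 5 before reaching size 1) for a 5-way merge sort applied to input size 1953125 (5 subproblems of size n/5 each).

For divide and conquer with division factor 5:

Problem sizes at each level:
Level 0: 1953125
Level 1: 390625
Level 2: 78125
Level 3: 15625
Level 4: 3125
Level 5: 625
Level 6: 125
Level 7: 25
Level 8: 5
Level 9: 1

The root is level 0 and the size-1 base case is level 9 (the tree spans levels 0 through 9, i.e. 10 levels counting the root), so the depth is the number of divisions: log_5(1953125) = 9

The recursion tree depth is log_5(1953125) = 9. At each level, the problem size is divided by 5, so it takes 9 divisions to reduce to a base case of size 1. The algorithm makes 5 recursive calls at each level.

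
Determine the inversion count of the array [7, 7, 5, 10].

Finding inversions in [7, 7, 5, 10]:

(0, 2): arr[0]=7 > arr[2]=5
(1, 2): arr[1]=7 > arr[2]=5

Total inversions: 2

The array has 2 inversion(s): (0,2), (1,2). Each pair (i,j) satisfies i < j and arr[i] > arr[j].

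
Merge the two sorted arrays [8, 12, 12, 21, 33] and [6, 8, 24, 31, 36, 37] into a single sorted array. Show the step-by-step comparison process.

Merging process:

Compare 8 vs 6: take 6 from right. Merged: [6]
Compare 8 vs 8: take 8 from left. Merged: [6, 8]
Compare 12 vs 8: take 8 from right. Merged: [6, 8, 8]
Compare 12 vs 24: take 12 from left. Merged: [6, 8, 8, 12]
Compare 12 vs 24: take 12 from left. Merged: [6, 8, 8, 12, 12]
Compare 21 vs 24: take 21 from left. Merged: [6, 8, 8, 12, 12, 21]
Compare 33 vs 24: take 24 from right. Merged: [6, 8, 8, 12, 12, 21, 24]
Compare 33 vs 31: take 31 from right. Merged: [6, 8, 8, 12, 12, 21, 24, 31]
Compare 33 vs 36: take 33 from left. Merged: [6, 8, 8, 12, 12, 21, 24, 31, 33]
Append remaining from right: [36, 37]. Merged: [6, 8, 8, 12, 12, 21, 24, 31, 33, 36, 37]

Final merged array: [6, 8, 8, 12, 12, 21, 24, 31, 33, 36, 37]
Total comparisons: 9

The merged array is [6, 8, 8, 12, 12, 21, 24, 31, 33, 36, 37], requiring 9 comparisons. The merge step runs in O(n) time where n is the total number of elements.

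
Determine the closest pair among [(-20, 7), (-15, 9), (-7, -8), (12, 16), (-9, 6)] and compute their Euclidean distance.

Computing all pairwise distances among 5 points:

d((-20, 7), (-15, 9)) = 5.3852 <-- minimum
d((-20, 7), (-7, -8)) = 19.8494
d((-20, 7), (12, 16)) = 33.2415
d((-20, 7), (-9, 6)) = 11.0454
d((-15, 9), (-7, -8)) = 18.7883
d((-15, 9), (12, 16)) = 27.8927
d((-15, 9), (-9, 6)) = 6.7082
d((-7, -8), (12, 16)) = 30.6105
d((-7, -8), (-9, 6)) = 14.1421
d((12, 16), (-9, 6)) = 23.2594

Closest pair: (-20, 7) and (-15, 9) with distance 5.3852

The closest pair is (-20, 7) and (-15, 9) with Euclidean distance 5.3852. For 5 points, brute-force pairwise comparison is shown above. For large n, the divide-and-conquer algorithm (sort by x, recurse on halves, check the dividing strip) achieves O(n log n).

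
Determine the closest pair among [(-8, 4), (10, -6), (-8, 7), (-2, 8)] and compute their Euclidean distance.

Computing all pairwise distances among 4 points:

d((-8, 4), (10, -6)) = 20.5913
d((-8, 4), (-8, 7)) = 3.0 <-- minimum
d((-8, 4), (-2, 8)) = 7.2111
d((10, -6), (-8, 7)) = 22.2036
d((10, -6), (-2, 8)) = 18.4391
d((-8, 7), (-2, 8)) = 6.0828

Closest pair: (-8, 4) and (-8, 7) with distance 3.0

The closest pair is (-8, 4) and (-8, 7) with Euclidean distance 3.0. For 4 points, brute-force pairwise comparison is shown above. For large n, the divide-and-conquer algorithm (sort by x, recurse on halves, check the dividing strip) achieves O(n log n).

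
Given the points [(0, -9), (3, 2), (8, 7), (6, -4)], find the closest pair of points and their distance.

Computing all pairwise distances among 4 points:

d((0, -9), (3, 2)) = 11.4018
d((0, -9), (8, 7)) = 17.8885
d((0, -9), (6, -4)) = 7.8102
d((3, 2), (8, 7)) = 7.0711
d((3, 2), (6, -4)) = 6.7082 <-- minimum
d((8, 7), (6, -4)) = 11.1803

Closest pair: (3, 2) and (6, -4) with distance 6.7082

The closest pair is (3, 2) and (6, -4) with Euclidean distance 6.7082. For 4 points, brute-force pairwise comparison is shown above. For large n, the divide-and-conquer algorithm (sort by x, recurse on halves, check the dividing strip) achieves O(n log n).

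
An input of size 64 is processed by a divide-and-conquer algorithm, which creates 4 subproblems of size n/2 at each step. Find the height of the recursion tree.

For divide and conquer with division factor 2:

Problem sizes at each level:
Level 0: 64
Level 1: 32
Level 2: 16
Level 3: 8
Level 4: 4
Level 5: 2
Level 6: 1

The root is level 0 and the size-1 base case is level 6 (the tree spans levels 0 through 6, i.e. 7 levels counting the root), so the depth is the number of divisions: log_2(64) = 6

The recursion tree depth is log_2(64) = 6. At each level, the problem size is divided by 2, so it takes 6 divisions to reduce to a base case of size 1. The algorithm makes 4 recursive calls at each level.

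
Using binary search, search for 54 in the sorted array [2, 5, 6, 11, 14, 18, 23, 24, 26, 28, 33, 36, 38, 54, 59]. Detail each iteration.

Binary search for 54 in [2, 5, 6, 11, 14, 18, 23, 24, 26, 28, 33, 36, 38, 54, 59]:

lo=0, hi=14, mid=7, arr[mid]=24 -> 24 < 54, search right half
lo=8, hi=14, mid=11, arr[mid]=36 -> 36 < 54, search right half
lo=12, hi=14, mid=13, arr[mid]=54 -> Found target at index 13!

Binary search finds 54 at index 13 after 3 comparisons. The search repeatedly halves the search space by comparing with the middle element.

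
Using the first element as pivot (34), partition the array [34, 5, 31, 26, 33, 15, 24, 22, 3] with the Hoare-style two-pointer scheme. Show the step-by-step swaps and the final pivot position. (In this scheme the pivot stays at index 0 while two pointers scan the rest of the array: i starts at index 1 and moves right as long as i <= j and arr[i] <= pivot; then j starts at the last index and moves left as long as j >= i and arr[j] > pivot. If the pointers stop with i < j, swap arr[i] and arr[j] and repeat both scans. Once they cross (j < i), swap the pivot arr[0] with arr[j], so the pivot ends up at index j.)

Hoare-style two-pointer partition with pivot = 34:

Initial array: [34, 5, 31, 26, 33, 15, 24, 22, 3]

Pointers start at i = 1, j = 8.
i ends at 9, j ends at 8: the pointers have crossed (j < i), so scanning stops.

Swap pivot arr[0] with arr[8] to place pivot at position 8: [3, 5, 31, 26, 33, 15, 24, 22, 34]
Pivot position: 8

After partitioning with pivot 34, the array becomes [3, 5, 31, 26, 33, 15, 24, 22, 34]. The pivot is placed at index 8. All elements to the left of the pivot are <= 34, and all elements to the right are > 34.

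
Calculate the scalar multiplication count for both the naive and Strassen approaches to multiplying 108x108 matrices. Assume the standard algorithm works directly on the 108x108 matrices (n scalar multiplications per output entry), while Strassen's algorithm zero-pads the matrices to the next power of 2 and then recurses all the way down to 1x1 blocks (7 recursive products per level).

Matrix multiplication for 108x108 matrices:

Strassen's algorithm requires power-of-2 dimensions. Pad 108x108 to 128x128 (next power of 2).

Standard algorithm: 108^3 = 1259712 multiplications
Strassen's algorithm: 7^(log2(128)) = 7^7 = 823543 multiplications
Savings: 1259712 - 823543 = 436169 multiplications

Standard: 1259712 multiplications (108^3). Strassen: 823543 multiplications (7^7, after padding to 128x128). Strassen reduces 8 recursive multiplications to 7 at each level.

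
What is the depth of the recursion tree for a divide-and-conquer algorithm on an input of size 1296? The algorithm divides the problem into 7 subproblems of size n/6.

For divide and conquer with division factor 6:

Problem sizes at each level:
Level 0: 1296
Level 1: 216
Level 2: 36
Level 3: 6
Level 4: 1

The root is level 0 and the size-1 base case is level 4 (the tree spans levels 0 through 4, i.e. 5 levels counting the root), so the depth is the number of divisions: log_6(1296) = 4

The recursion tree depth is log_6(1296) = 4. At each level, the problem size is divided by 6, so it takes 4 divisions to reduce to a base case of size 1. The algorithm makes 7 recursive calls at each level.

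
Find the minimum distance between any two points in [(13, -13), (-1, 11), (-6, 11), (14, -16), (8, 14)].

Computing all pairwise distances among 5 points:

d((13, -13), (-1, 11)) = 27.7849
d((13, -13), (-6, 11)) = 30.6105
d((13, -13), (14, -16)) = 3.1623 <-- minimum
d((13, -13), (8, 14)) = 27.4591
d((-1, 11), (-6, 11)) = 5.0
d((-1, 11), (14, -16)) = 30.8869
d((-1, 11), (8, 14)) = 9.4868
d((-6, 11), (14, -16)) = 33.6006
d((-6, 11), (8, 14)) = 14.3178
d((14, -16), (8, 14)) = 30.5941

Closest pair: (13, -13) and (14, -16) with distance 3.1623

The closest pair is (13, -13) and (14, -16) with Euclidean distance 3.1623. For 5 points, brute-force pairwise comparison is shown above. For large n, the divide-and-conquer algorithm (sort by x, recurse on halves, check the dividing strip) achieves O(n log n).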